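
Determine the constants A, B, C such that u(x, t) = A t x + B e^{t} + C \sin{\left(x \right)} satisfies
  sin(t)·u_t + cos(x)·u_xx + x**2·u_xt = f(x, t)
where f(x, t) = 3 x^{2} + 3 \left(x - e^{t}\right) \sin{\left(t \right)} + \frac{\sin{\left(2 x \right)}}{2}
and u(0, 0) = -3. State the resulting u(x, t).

Answer: u(x, t) = 3 t x - 3 e^{t} - \sin{\left(x \right)}

Derivation:
Substitute the ansatz u = A t x + B e^{t} + C \sin{\left(x \right)} into the left-hand side.
Derivatives of the ansatz:
  u_t = A x + B e^{t}
  u_xx = - C \sin{\left(x \right)}
  u_xt = A
Term by term:
  sin(t)·u_t = A x \sin{\left(t \right)} + B e^{t} \sin{\left(t \right)}
  cos(x)·u_xx = - C \sin{\left(x \right)} \cos{\left(x \right)}
  x**2·u_xt = A x^{2}
So the left-hand side equals
  A x^{2} + A x \sin{\left(t \right)} + B e^{t} \sin{\left(t \right)} - C \sin{\left(x \right)} \cos{\left(x \right)}
This must equal f(x, t) identically; expanded, f = 3 x^{2} + 3 x \sin{\left(t \right)} - 3 e^{t} \sin{\left(t \right)} + \sin{\left(x \right)} \cos{\left(x \right)}.
Matching coefficients of the independent functions:
  [x^{2}, x \sin{\left(t \right)}]:  A = 3
  [e^{t} \sin{\left(t \right)}]:  B = -3
  [\sin{\left(x \right)} \cos{\left(x \right)}]:  - C = 1
Solving: A = 3, B = -3, C = -1.
Check against the point condition:
  u(0, 0) = -3  ⟹  B = -3  ✓
Hence u(x, t) = 3 t x - 3 e^{t} - \sin{\left(x \right)}.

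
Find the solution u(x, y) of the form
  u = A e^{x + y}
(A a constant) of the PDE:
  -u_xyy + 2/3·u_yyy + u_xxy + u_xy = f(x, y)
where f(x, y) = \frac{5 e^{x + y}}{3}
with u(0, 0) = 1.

Substitute the ansatz u = A e^{x + y} into the left-hand side.
Derivatives of the ansatz:
  u_xyy = A e^{x} e^{y}
  u_yyy = A e^{x} e^{y}
  u_xxy = A e^{x} e^{y}
  u_xy = A e^{x} e^{y}
Term by term:
  -u_xyy = - A e^{x} e^{y}
  2/3·u_yyy = \frac{2 A e^{x} e^{y}}{3}
  u_xxy = A e^{x} e^{y}
  u_xy = A e^{x} e^{y}
So the left-hand side equals
  \frac{5 A e^{x} e^{y}}{3}
This must equal f(x, y) identically; expanded, f = \frac{5 e^{x} e^{y}}{3}.
Matching coefficients of the independent functions:
  [e^{x} e^{y}]:  \frac{5 A}{3} = \frac{5}{3}
Solving: A = 1.
Check against the point condition:
  u(0, 0) = 1  ⟹  A = 1  ✓
Hence u(x, y) = e^{x + y}.

Answer: u(x, y) = e^{x + y}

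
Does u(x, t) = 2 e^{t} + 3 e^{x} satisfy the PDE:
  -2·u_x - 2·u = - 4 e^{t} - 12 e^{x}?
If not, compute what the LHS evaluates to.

Answer: Yes

Derivation:
Evaluate each term of the left-hand side for u = 2 e^{t} + 3 e^{x}.
Derivatives:
  u_x = 3 e^{x}
Terms:
  -2·u_x = - 6 e^{x}
  -2·u = - 4 e^{t} - 6 e^{x}
Sum: LHS = - 4 e^{t} - 12 e^{x}
This is exactly the given right-hand side, so u is a solution.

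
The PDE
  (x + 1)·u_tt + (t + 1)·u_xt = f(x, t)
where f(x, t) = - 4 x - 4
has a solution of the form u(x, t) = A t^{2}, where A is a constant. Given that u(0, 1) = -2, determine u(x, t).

Substitute the ansatz u = A t^{2} into the left-hand side.
Derivatives of the ansatz:
  u_tt = 2 A
  u_xt = 0
Term by term:
  (x + 1)·u_tt = 2 A x + 2 A
  (t + 1)·u_xt = 0
So the left-hand side equals
  2 A x + 2 A
This must equal f(x, t) = - 4 x - 4 identically.
Matching coefficients of the independent functions:
  [constant term, x]:  2 A = -4
Solving: A = -2.
Check against the point condition:
  u(0, 1) = -2  ⟹  A = -2  ✓
Hence u(x, t) = - 2 t^{2}.

Answer: u(x, t) = - 2 t^{2}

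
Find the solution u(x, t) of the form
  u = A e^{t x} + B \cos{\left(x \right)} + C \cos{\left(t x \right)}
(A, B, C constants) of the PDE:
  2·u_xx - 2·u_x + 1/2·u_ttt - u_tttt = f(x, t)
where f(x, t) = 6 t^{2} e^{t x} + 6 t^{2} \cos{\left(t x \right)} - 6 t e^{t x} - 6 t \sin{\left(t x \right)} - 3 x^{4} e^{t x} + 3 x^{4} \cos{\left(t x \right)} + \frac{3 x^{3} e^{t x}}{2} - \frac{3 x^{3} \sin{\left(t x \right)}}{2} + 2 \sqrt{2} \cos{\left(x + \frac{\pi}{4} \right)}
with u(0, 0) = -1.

Answer: u(x, t) = 3 e^{t x} - \cos{\left(x \right)} - 3 \cos{\left(t x \right)}

Derivation:
Substitute the ansatz u = A e^{t x} + B \cos{\left(x \right)} + C \cos{\left(t x \right)} into the left-hand side.
Derivatives of the ansatz:
  u_xx = A t^{2} e^{t x} - B \cos{\left(x \right)} - C t^{2} \cos{\left(t x \right)}
  u_x = A t e^{t x} - B \sin{\left(x \right)} - C t \sin{\left(t x \right)}
  u_ttt = A x^{3} e^{t x} + C x^{3} \sin{\left(t x \right)}
  u_tttt = A x^{4} e^{t x} + C x^{4} \cos{\left(t x \right)}
Term by term:
  2·u_xx = 2 A t^{2} e^{t x} - 2 B \cos{\left(x \right)} - 2 C t^{2} \cos{\left(t x \right)}
  -2·u_x = - 2 A t e^{t x} + 2 B \sin{\left(x \right)} + 2 C t \sin{\left(t x \right)}
  1/2·u_ttt = \frac{A x^{3} e^{t x}}{2} + \frac{C x^{3} \sin{\left(t x \right)}}{2}
  -u_tttt = - A x^{4} e^{t x} - C x^{4} \cos{\left(t x \right)}
So the left-hand side equals
  2 A t^{2} e^{t x} - 2 A t e^{t x} - A x^{4} e^{t x} + \frac{A x^{3} e^{t x}}{2} + 2 B \sin{\left(x \right)} - 2 B \cos{\left(x \right)} - 2 C t^{2} \cos{\left(t x \right)} + 2 C t \sin{\left(t x \right)} - C x^{4} \cos{\left(t x \right)} + \frac{C x^{3} \sin{\left(t x \right)}}{2}
This must equal f(x, t) identically; expanded, f = 6 t^{2} e^{t x} + 6 t^{2} \cos{\left(t x \right)} - 6 t e^{t x} - 6 t \sin{\left(t x \right)} - 3 x^{4} e^{t x} + 3 x^{4} \cos{\left(t x \right)} + \frac{3 x^{3} e^{t x}}{2} - \frac{3 x^{3} \sin{\left(t x \right)}}{2} - 2 \sin{\left(x \right)} + 2 \cos{\left(x \right)}.
Matching coefficients of the independent functions:
  [t e^{t x}]:  - 2 A = -6
  [t \sin{\left(t x \right)}]:  2 C = -6
  [t^{2} e^{t x}]:  2 A = 6
  [t^{2} \cos{\left(t x \right)}]:  - 2 C = 6
  [x^{3} e^{t x}]:  \frac{A}{2} = \frac{3}{2}
  [x^{3} \sin{\left(t x \right)}]:  \frac{C}{2} = - \frac{3}{2}
  [x^{4} e^{t x}]:  - A = -3
  [x^{4} \cos{\left(t x \right)}]:  - C = 3
  [\sin{\left(x \right)}]:  2 B = -2
  [\cos{\left(x \right)}]:  - 2 B = 2
Solving: A = 3, B = -1, C = -3.
Check against the point condition:
  u(0, 0) = -1  ⟹  A + B + C = -1  ✓
Hence u(x, t) = 3 e^{t x} - \cos{\left(x \right)} - 3 \cos{\left(t x \right)}.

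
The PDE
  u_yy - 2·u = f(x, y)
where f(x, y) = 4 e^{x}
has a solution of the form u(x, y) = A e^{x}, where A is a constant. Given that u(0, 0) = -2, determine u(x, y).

Substitute the ansatz u = A e^{x} into the left-hand side.
Derivatives of the ansatz:
  u_yy = 0
Term by term:
  u_yy = 0
  -2·u = - 2 A e^{x}
So the left-hand side equals
  - 2 A e^{x}
This must equal f(x, y) = 4 e^{x} identically.
Matching coefficients of the independent functions:
  [e^{x}]:  - 2 A = 4
Solving: A = -2.
Check against the point condition:
  u(0, 0) = -2  ⟹  A = -2  ✓
Hence u(x, y) = - 2 e^{x}.

Answer: u(x, y) = - 2 e^{x}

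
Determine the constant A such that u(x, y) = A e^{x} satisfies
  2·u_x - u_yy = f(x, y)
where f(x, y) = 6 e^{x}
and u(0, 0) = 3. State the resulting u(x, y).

Substitute the ansatz u = A e^{x} into the left-hand side.
Derivatives of the ansatz:
  u_x = A e^{x}
  u_yy = 0
Term by term:
  2·u_x = 2 A e^{x}
  -u_yy = 0
So the left-hand side equals
  2 A e^{x}
This must equal f(x, y) = 6 e^{x} identically.
Matching coefficients of the independent functions:
  [e^{x}]:  2 A = 6
Solving: A = 3.
Check against the point condition:
  u(0, 0) = 3  ⟹  A = 3  ✓
Hence u(x, y) = 3 e^{x}.

Answer: u(x, y) = 3 e^{x}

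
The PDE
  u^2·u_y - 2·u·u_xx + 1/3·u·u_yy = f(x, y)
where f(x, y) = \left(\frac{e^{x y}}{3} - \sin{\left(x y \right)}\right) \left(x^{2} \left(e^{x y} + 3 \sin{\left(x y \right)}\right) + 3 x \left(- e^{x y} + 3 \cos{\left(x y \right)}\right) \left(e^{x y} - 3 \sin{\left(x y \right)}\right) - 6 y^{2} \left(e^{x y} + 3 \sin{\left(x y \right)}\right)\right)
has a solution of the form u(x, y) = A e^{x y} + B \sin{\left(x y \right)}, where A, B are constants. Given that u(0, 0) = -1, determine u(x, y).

Answer: u(x, y) = - e^{x y} + 3 \sin{\left(x y \right)}

Derivation:
Substitute the ansatz u = A e^{x y} + B \sin{\left(x y \right)} into the left-hand side.
Derivatives of the ansatz:
  u_y = A x e^{x y} + B x \cos{\left(x y \right)}
  u_xx = A y^{2} e^{x y} - B y^{2} \sin{\left(x y \right)}
  u_yy = A x^{2} e^{x y} - B x^{2} \sin{\left(x y \right)}
Term by term:
  u^2·u_y = A^{3} x e^{3 x y} + 2 A^{2} B x e^{2 x y} \sin{\left(x y \right)} + A^{2} B x e^{2 x y} \cos{\left(x y \right)} + A B^{2} x e^{x y} \sin^{2}{\left(x y \right)} + 2 A B^{2} x e^{x y} \sin{\left(x y \right)} \cos{\left(x y \right)} + B^{3} x \sin^{2}{\left(x y \right)} \cos{\left(x y \right)}
  -2·u·u_xx = - 2 A^{2} y^{2} e^{2 x y} + 2 B^{2} y^{2} \sin^{2}{\left(x y \right)}
  1/3·u·u_yy = \frac{A^{2} x^{2} e^{2 x y}}{3} - \frac{B^{2} x^{2} \sin^{2}{\left(x y \right)}}{3}
So the left-hand side equals
  A^{3} x e^{3 x y} + 2 A^{2} B x e^{2 x y} \sin{\left(x y \right)} + A^{2} B x e^{2 x y} \cos{\left(x y \right)} + \frac{A^{2} x^{2} e^{2 x y}}{3} - 2 A^{2} y^{2} e^{2 x y} + A B^{2} x e^{x y} \sin^{2}{\left(x y \right)} + 2 A B^{2} x e^{x y} \sin{\left(x y \right)} \cos{\left(x y \right)} + B^{3} x \sin^{2}{\left(x y \right)} \cos{\left(x y \right)} - \frac{B^{2} x^{2} \sin^{2}{\left(x y \right)}}{3} + 2 B^{2} y^{2} \sin^{2}{\left(x y \right)}
This must equal f(x, y) identically; expanded, f = \frac{x^{2} e^{2 x y}}{3} - 3 x^{2} \sin^{2}{\left(x y \right)} - x e^{3 x y} + 6 x e^{2 x y} \sin{\left(x y \right)} + 3 x e^{2 x y} \cos{\left(x y \right)} - 9 x e^{x y} \sin^{2}{\left(x y \right)} - 18 x e^{x y} \sin{\left(x y \right)} \cos{\left(x y \right)} + 27 x \sin^{2}{\left(x y \right)} \cos{\left(x y \right)} - 2 y^{2} e^{2 x y} + 18 y^{2} \sin^{2}{\left(x y \right)}.
Matching coefficients of the independent functions:
  [x e^{3 x y}]:  A^{3} = -1
  [x^{2} e^{2 x y}]:  \frac{A^{2}}{3} = \frac{1}{3}
  [x^{2} \sin^{2}{\left(x y \right)}]:  - \frac{B^{2}}{3} = -3
  [y^{2} e^{2 x y}]:  - 2 A^{2} = -2
  [y^{2} \sin^{2}{\left(x y \right)}]:  2 B^{2} = 18
  [x e^{x y} \sin^{2}{\left(x y \right)}]:  A B^{2} = -9
  [x e^{2 x y} \sin{\left(x y \right)}]:  2 A^{2} B = 6
  [x e^{2 x y} \cos{\left(x y \right)}]:  A^{2} B = 3
  [x \sin^{2}{\left(x y \right)} \cos{\left(x y \right)}]:  B^{3} = 27
  [x e^{x y} \sin{\left(x y \right)} \cos{\left(x y \right)}]:  2 A B^{2} = -18
Solving: A = -1, B = 3.
Check against the point condition:
  u(0, 0) = -1  ⟹  A = -1  ✓
Hence u(x, y) = - e^{x y} + 3 \sin{\left(x y \right)}.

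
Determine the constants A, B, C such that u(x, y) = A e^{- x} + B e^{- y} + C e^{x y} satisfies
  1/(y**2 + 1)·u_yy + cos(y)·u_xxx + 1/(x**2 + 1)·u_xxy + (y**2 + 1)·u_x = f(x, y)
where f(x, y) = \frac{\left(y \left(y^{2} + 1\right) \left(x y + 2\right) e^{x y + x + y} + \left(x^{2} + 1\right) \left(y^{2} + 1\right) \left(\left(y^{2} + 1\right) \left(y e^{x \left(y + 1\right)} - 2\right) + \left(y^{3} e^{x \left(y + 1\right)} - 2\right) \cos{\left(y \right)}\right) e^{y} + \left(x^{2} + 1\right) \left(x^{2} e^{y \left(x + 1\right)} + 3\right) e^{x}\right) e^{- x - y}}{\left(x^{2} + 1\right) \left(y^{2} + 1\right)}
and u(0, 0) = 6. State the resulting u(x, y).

Answer: u(x, y) = e^{x y} + 3 e^{- y} + 2 e^{- x}

Derivation:
Substitute the ansatz u = A e^{- x} + B e^{- y} + C e^{x y} into the left-hand side.
Derivatives of the ansatz:
  u_yy = B e^{- y} + C x^{2} e^{x y}
  u_xxx = - A e^{- x} + C y^{3} e^{x y}
  u_xxy = C x y^{2} e^{x y} + 2 C y e^{x y}
  u_x = - A e^{- x} + C y e^{x y}
Term by term:
  1/(y**2 + 1)·u_yy = \frac{B}{y^{2} e^{y} + e^{y}} + \frac{C x^{2} e^{x y}}{y^{2} + 1}
  cos(y)·u_xxx = - A e^{- x} \cos{\left(y \right)} + C y^{3} e^{x y} \cos{\left(y \right)}
  1/(x**2 + 1)·u_xxy = \frac{C x y^{2} e^{x y}}{x^{2} + 1} + \frac{2 C y e^{x y}}{x^{2} + 1}
  (y**2 + 1)·u_x = - A y^{2} e^{- x} - A e^{- x} + C y^{3} e^{x y} + C y e^{x y}
So the left-hand side equals
  - A y^{2} e^{- x} - A e^{- x} \cos{\left(y \right)} - A e^{- x} + \frac{B}{y^{2} e^{y} + e^{y}} + \frac{C x^{2} e^{x y}}{y^{2} + 1} + \frac{C x y^{2} e^{x y}}{x^{2} + 1} + C y^{3} e^{x y} \cos{\left(y \right)} + C y^{3} e^{x y} + C y e^{x y} + \frac{2 C y e^{x y}}{x^{2} + 1}
This must equal f(x, y) identically; expanded, f = \frac{x^{2} e^{x y}}{y^{2} + 1} + \frac{x y^{2} e^{x y}}{x^{2} + 1} + y^{3} e^{x y} \cos{\left(y \right)} + y^{3} e^{x y} - 2 y^{2} e^{- x} + y e^{x y} + \frac{2 y e^{x y}}{x^{2} + 1} - 2 e^{- x} \cos{\left(y \right)} - 2 e^{- x} + \frac{3}{y^{2} e^{y} + e^{y}}.
Matching coefficients of the independent functions:
  [y e^{x y}, y^{3} e^{x y}, \frac{x^{2} e^{x y}}{y^{2} + 1}, y^{3} e^{x y} \cos{\left(y \right)}, …]:  C = 1
  [y^{2} e^{- x}, e^{- x} \cos{\left(y \right)}, e^{- x}]:  - A = -2
  [\frac{y e^{x y}}{x^{2} + 1}]:  2 C = 2
  [\frac{1}{y^{2} e^{y} + e^{y}}]:  B = 3
Solving: A = 2, B = 3, C = 1.
Check against the point condition:
  u(0, 0) = 6  ⟹  A + B + C = 6  ✓
Hence u(x, y) = e^{x y} + 3 e^{- y} + 2 e^{- x}.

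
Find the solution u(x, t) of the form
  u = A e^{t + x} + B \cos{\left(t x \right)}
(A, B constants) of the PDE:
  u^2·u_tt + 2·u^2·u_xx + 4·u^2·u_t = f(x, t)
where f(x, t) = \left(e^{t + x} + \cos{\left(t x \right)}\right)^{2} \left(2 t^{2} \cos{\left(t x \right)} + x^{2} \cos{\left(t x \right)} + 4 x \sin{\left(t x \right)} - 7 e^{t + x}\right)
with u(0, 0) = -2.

Substitute the ansatz u = A e^{t + x} + B \cos{\left(t x \right)} into the left-hand side.
Derivatives of the ansatz:
  u_tt = A e^{t} e^{x} - B x^{2} \cos{\left(t x \right)}
  u_xx = A e^{t} e^{x} - B t^{2} \cos{\left(t x \right)}
  u_t = A e^{t} e^{x} - B x \sin{\left(t x \right)}
Term by term:
  u^2·u_tt = A^{3} e^{3 t} e^{3 x} - A^{2} B x^{2} e^{2 t} e^{2 x} \cos{\left(t x \right)} + 2 A^{2} B e^{2 t} e^{2 x} \cos{\left(t x \right)} - 2 A B^{2} x^{2} e^{t} e^{x} \cos^{2}{\left(t x \right)} + A B^{2} e^{t} e^{x} \cos^{2}{\left(t x \right)} - B^{3} x^{2} \cos^{3}{\left(t x \right)}
  2·u^2·u_xx = 2 A^{3} e^{3 t} e^{3 x} - 2 A^{2} B t^{2} e^{2 t} e^{2 x} \cos{\left(t x \right)} + 4 A^{2} B e^{2 t} e^{2 x} \cos{\left(t x \right)} - 4 A B^{2} t^{2} e^{t} e^{x} \cos^{2}{\left(t x \right)} + 2 A B^{2} e^{t} e^{x} \cos^{2}{\left(t x \right)} - 2 B^{3} t^{2} \cos^{3}{\left(t x \right)}
  4·u^2·u_t = 4 A^{3} e^{3 t} e^{3 x} - 4 A^{2} B x e^{2 t} e^{2 x} \sin{\left(t x \right)} + 8 A^{2} B e^{2 t} e^{2 x} \cos{\left(t x \right)} - 8 A B^{2} x e^{t} e^{x} \sin{\left(t x \right)} \cos{\left(t x \right)} + 4 A B^{2} e^{t} e^{x} \cos^{2}{\left(t x \right)} - 4 B^{3} x \sin{\left(t x \right)} \cos^{2}{\left(t x \right)}
So the left-hand side equals
  7 A^{3} e^{3 t} e^{3 x} - 2 A^{2} B t^{2} e^{2 t} e^{2 x} \cos{\left(t x \right)} - A^{2} B x^{2} e^{2 t} e^{2 x} \cos{\left(t x \right)} - 4 A^{2} B x e^{2 t} e^{2 x} \sin{\left(t x \right)} + 14 A^{2} B e^{2 t} e^{2 x} \cos{\left(t x \right)} - 4 A B^{2} t^{2} e^{t} e^{x} \cos^{2}{\left(t x \right)} - 2 A B^{2} x^{2} e^{t} e^{x} \cos^{2}{\left(t x \right)} - 8 A B^{2} x e^{t} e^{x} \sin{\left(t x \right)} \cos{\left(t x \right)} + 7 A B^{2} e^{t} e^{x} \cos^{2}{\left(t x \right)} - 2 B^{3} t^{2} \cos^{3}{\left(t x \right)} - B^{3} x^{2} \cos^{3}{\left(t x \right)} - 4 B^{3} x \sin{\left(t x \right)} \cos^{2}{\left(t x \right)}
This must equal f(x, t) identically; expanded, f = 2 t^{2} e^{2 t} e^{2 x} \cos{\left(t x \right)} + 4 t^{2} e^{t} e^{x} \cos^{2}{\left(t x \right)} + 2 t^{2} \cos^{3}{\left(t x \right)} + x^{2} e^{2 t} e^{2 x} \cos{\left(t x \right)} + 2 x^{2} e^{t} e^{x} \cos^{2}{\left(t x \right)} + x^{2} \cos^{3}{\left(t x \right)} + 4 x e^{2 t} e^{2 x} \sin{\left(t x \right)} + 8 x e^{t} e^{x} \sin{\left(t x \right)} \cos{\left(t x \right)} + 4 x \sin{\left(t x \right)} \cos^{2}{\left(t x \right)} - 7 e^{3 t} e^{3 x} - 14 e^{2 t} e^{2 x} \cos{\left(t x \right)} - 7 e^{t} e^{x} \cos^{2}{\left(t x \right)}.
Matching coefficients of the independent functions:
  [t^{2} \cos^{3}{\left(t x \right)}]:  - 2 B^{3} = 2
  [x^{2} \cos^{3}{\left(t x \right)}]:  - B^{3} = 1
  [e^{3 t} e^{3 x}]:  7 A^{3} = -7
  [x \sin{\left(t x \right)} \cos^{2}{\left(t x \right)}]:  - 4 B^{3} = 4
  [e^{t} e^{x} \cos^{2}{\left(t x \right)}]:  7 A B^{2} = -7
  [e^{2 t} e^{2 x} \cos{\left(t x \right)}]:  14 A^{2} B = -14
  [t^{2} e^{t} e^{x} \cos^{2}{\left(t x \right)}]:  - 4 A B^{2} = 4
  [t^{2} e^{2 t} e^{2 x} \cos{\left(t x \right)}]:  - 2 A^{2} B = 2
  [x e^{2 t} e^{2 x} \sin{\left(t x \right)}]:  - 4 A^{2} B = 4
  [x^{2} e^{t} e^{x} \cos^{2}{\left(t x \right)}]:  - 2 A B^{2} = 2
  [x^{2} e^{2 t} e^{2 x} \cos{\left(t x \right)}]:  - A^{2} B = 1
  [x e^{t} e^{x} \sin{\left(t x \right)} \cos{\left(t x \right)}]:  - 8 A B^{2} = 8
Solving: A = -1, B = -1.
Check against the point condition:
  u(0, 0) = -2  ⟹  A + B = -2  ✓
Hence u(x, t) = - e^{t + x} - \cos{\left(t x \right)}.

Answer: u(x, t) = - e^{t + x} - \cos{\left(t x \right)}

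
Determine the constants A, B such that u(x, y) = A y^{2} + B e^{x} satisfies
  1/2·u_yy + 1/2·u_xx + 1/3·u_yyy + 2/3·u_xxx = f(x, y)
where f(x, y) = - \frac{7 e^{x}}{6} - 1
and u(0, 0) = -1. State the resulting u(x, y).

Substitute the ansatz u = A y^{2} + B e^{x} into the left-hand side.
Derivatives of the ansatz:
  u_yy = 2 A
  u_xx = B e^{x}
  u_yyy = 0
  u_xxx = B e^{x}
Term by term:
  1/2·u_yy = A
  1/2·u_xx = \frac{B e^{x}}{2}
  1/3·u_yyy = 0
  2/3·u_xxx = \frac{2 B e^{x}}{3}
So the left-hand side equals
  A + \frac{7 B e^{x}}{6}
This must equal f(x, y) = - \frac{7 e^{x}}{6} - 1 identically.
Matching coefficients of the independent functions:
  [constant term]:  A = -1
  [e^{x}]:  \frac{7 B}{6} = - \frac{7}{6}
Solving: A = -1, B = -1.
Check against the point condition:
  u(0, 0) = -1  ⟹  B = -1  ✓
Hence u(x, y) = - y^{2} - e^{x}.

Answer: u(x, y) = - y^{2} - e^{x}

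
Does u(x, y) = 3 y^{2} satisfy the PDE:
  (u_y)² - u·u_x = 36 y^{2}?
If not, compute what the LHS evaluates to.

Evaluate each term of the left-hand side for u = 3 y^{2}.
Derivatives:
  u_y = 6 y
  u_x = 0
Terms:
  (u_y)² = 36 y^{2}
  -u·u_x = 0
Sum: LHS = 36 y^{2}
This is exactly the given right-hand side, so u is a solution.

Answer: Yes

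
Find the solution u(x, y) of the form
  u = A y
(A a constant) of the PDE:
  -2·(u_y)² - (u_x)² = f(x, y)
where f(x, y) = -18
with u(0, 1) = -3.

Answer: u(x, y) = - 3 y

Derivation:
Substitute the ansatz u = A y into the left-hand side.
Derivatives of the ansatz:
  u_y = A
  u_x = 0
Term by term:
  -2·(u_y)² = - 2 A^{2}
  -(u_x)² = 0
So the left-hand side equals
  - 2 A^{2}
This must equal f(x, y) = -18 identically.
Matching coefficients of the independent functions:
  [constant term]:  - 2 A^{2} = -18
These equations allow (A) = (-3) or (3).
Impose the point condition(s):
  u(0, 1) = -3  ⟹  A = -3
Only A = -3 satisfies everything.
Hence u(x, y) = - 3 y.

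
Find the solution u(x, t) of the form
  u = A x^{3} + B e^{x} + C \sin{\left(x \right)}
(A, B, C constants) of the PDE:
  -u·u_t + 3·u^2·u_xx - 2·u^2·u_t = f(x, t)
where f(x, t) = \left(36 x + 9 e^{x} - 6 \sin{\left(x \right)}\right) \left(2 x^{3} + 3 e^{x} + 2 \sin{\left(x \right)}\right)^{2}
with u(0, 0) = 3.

Substitute the ansatz u = A x^{3} + B e^{x} + C \sin{\left(x \right)} into the left-hand side.
Derivatives of the ansatz:
  u_t = 0
  u_xx = 6 A x + B e^{x} - C \sin{\left(x \right)}
Term by term:
  -u·u_t = 0
  3·u^2·u_xx = 18 A^{3} x^{7} + 3 A^{2} B x^{6} e^{x} + 36 A^{2} B x^{4} e^{x} - 3 A^{2} C x^{6} \sin{\left(x \right)} + 36 A^{2} C x^{4} \sin{\left(x \right)} + 6 A B^{2} x^{3} e^{2 x} + 18 A B^{2} x e^{2 x} + 36 A B C x e^{x} \sin{\left(x \right)} - 6 A C^{2} x^{3} \sin^{2}{\left(x \right)} + 18 A C^{2} x \sin^{2}{\left(x \right)} + 3 B^{3} e^{3 x} + 3 B^{2} C e^{2 x} \sin{\left(x \right)} - 3 B C^{2} e^{x} \sin^{2}{\left(x \right)} - 3 C^{3} \sin^{3}{\left(x \right)}
  -2·u^2·u_t = 0
So the left-hand side equals
  18 A^{3} x^{7} + 3 A^{2} B x^{6} e^{x} + 36 A^{2} B x^{4} e^{x} - 3 A^{2} C x^{6} \sin{\left(x \right)} + 36 A^{2} C x^{4} \sin{\left(x \right)} + 6 A B^{2} x^{3} e^{2 x} + 18 A B^{2} x e^{2 x} + 36 A B C x e^{x} \sin{\left(x \right)} - 6 A C^{2} x^{3} \sin^{2}{\left(x \right)} + 18 A C^{2} x \sin^{2}{\left(x \right)} + 3 B^{3} e^{3 x} + 3 B^{2} C e^{2 x} \sin{\left(x \right)} - 3 B C^{2} e^{x} \sin^{2}{\left(x \right)} - 3 C^{3} \sin^{3}{\left(x \right)}
This must equal f(x, t) identically; expanded, f = 144 x^{7} + 36 x^{6} e^{x} - 24 x^{6} \sin{\left(x \right)} + 432 x^{4} e^{x} + 288 x^{4} \sin{\left(x \right)} + 108 x^{3} e^{2 x} - 48 x^{3} \sin^{2}{\left(x \right)} + 324 x e^{2 x} + 432 x e^{x} \sin{\left(x \right)} + 144 x \sin^{2}{\left(x \right)} + 81 e^{3 x} + 54 e^{2 x} \sin{\left(x \right)} - 36 e^{x} \sin^{2}{\left(x \right)} - 24 \sin^{3}{\left(x \right)}.
Matching coefficients of the independent functions:
  [x^{7}]:  18 A^{3} = 144
  [x e^{2 x}]:  18 A B^{2} = 324
  [x \sin^{2}{\left(x \right)}]:  18 A C^{2} = 144
  [x^{3} e^{2 x}]:  6 A B^{2} = 108
  [x^{3} \sin^{2}{\left(x \right)}]:  - 6 A C^{2} = -48
  [x^{4} e^{x}]:  36 A^{2} B = 432
  [x^{4} \sin{\left(x \right)}]:  36 A^{2} C = 288
  [x^{6} e^{x}]:  3 A^{2} B = 36
  [x^{6} \sin{\left(x \right)}]:  - 3 A^{2} C = -24
  [e^{x} \sin^{2}{\left(x \right)}]:  - 3 B C^{2} = -36
  [e^{2 x} \sin{\left(x \right)}]:  3 B^{2} C = 54
  [x e^{x} \sin{\left(x \right)}]:  36 A B C = 432
  [e^{3 x}]:  3 B^{3} = 81
  [\sin^{3}{\left(x \right)}]:  - 3 C^{3} = -24
Solving: A = 2, B = 3, C = 2.
Check against the point condition:
  u(0, 0) = 3  ⟹  B = 3  ✓
Hence u(x, t) = 2 x^{3} + 3 e^{x} + 2 \sin{\left(x \right)}.

Answer: u(x, t) = 2 x^{3} + 3 e^{x} + 2 \sin{\left(x \right)}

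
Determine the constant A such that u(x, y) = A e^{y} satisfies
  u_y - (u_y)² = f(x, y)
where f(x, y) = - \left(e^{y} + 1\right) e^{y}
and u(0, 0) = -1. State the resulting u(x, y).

Substitute the ansatz u = A e^{y} into the left-hand side.
Derivatives of the ansatz:
  u_y = A e^{y}
Term by term:
  u_y = A e^{y}
  -(u_y)² = - A^{2} e^{2 y}
So the left-hand side equals
  - A^{2} e^{2 y} + A e^{y}
This must equal f(x, y) identically; expanded, f = - e^{2 y} - e^{y}.
Matching coefficients of the independent functions:
  [e^{y}]:  A = -1
  [e^{2 y}]:  - A^{2} = -1
Solving: A = -1.
Check against the point condition:
  u(0, 0) = -1  ⟹  A = -1  ✓
Hence u(x, y) = - e^{y}.

Answer: u(x, y) = - e^{y}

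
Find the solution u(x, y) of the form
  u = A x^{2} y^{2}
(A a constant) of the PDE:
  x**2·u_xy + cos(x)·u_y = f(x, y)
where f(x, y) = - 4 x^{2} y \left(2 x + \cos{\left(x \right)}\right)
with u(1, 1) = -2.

Answer: u(x, y) = - 2 x^{2} y^{2}

Derivation:
Substitute the ansatz u = A x^{2} y^{2} into the left-hand side.
Derivatives of the ansatz:
  u_xy = 4 A x y
  u_y = 2 A x^{2} y
Term by term:
  x**2·u_xy = 4 A x^{3} y
  cos(x)·u_y = 2 A x^{2} y \cos{\left(x \right)}
So the left-hand side equals
  4 A x^{3} y + 2 A x^{2} y \cos{\left(x \right)}
This must equal f(x, y) identically; expanded, f = - 8 x^{3} y - 4 x^{2} y \cos{\left(x \right)}.
Matching coefficients of the independent functions:
  [x^{3} y]:  4 A = -8
  [x^{2} y \cos{\left(x \right)}]:  2 A = -4
Solving: A = -2.
Check against the point condition:
  u(1, 1) = -2  ⟹  A = -2  ✓
Hence u(x, y) = - 2 x^{2} y^{2}.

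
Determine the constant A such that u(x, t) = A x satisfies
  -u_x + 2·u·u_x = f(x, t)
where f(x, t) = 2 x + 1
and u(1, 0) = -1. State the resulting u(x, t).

Substitute the ansatz u = A x into the left-hand side.
Derivatives of the ansatz:
  u_x = A
Term by term:
  -u_x = - A
  2·u·u_x = 2 A^{2} x
So the left-hand side equals
  2 A^{2} x - A
This must equal f(x, t) = 2 x + 1 identically.
Matching coefficients of the independent functions:
  [constant term]:  - A = 1
  [x]:  2 A^{2} = 2
Solving: A = -1.
Check against the point condition:
  u(1, 0) = -1  ⟹  A = -1  ✓
Hence u(x, t) = - x.

Answer: u(x, t) = - x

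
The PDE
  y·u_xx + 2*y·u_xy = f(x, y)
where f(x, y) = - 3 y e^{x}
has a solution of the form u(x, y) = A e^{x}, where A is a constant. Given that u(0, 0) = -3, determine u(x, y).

Substitute the ansatz u = A e^{x} into the left-hand side.
Derivatives of the ansatz:
  u_xx = A e^{x}
  u_xy = 0
Term by term:
  y·u_xx = A y e^{x}
  2*y·u_xy = 0
So the left-hand side equals
  A y e^{x}
This must equal f(x, y) = - 3 y e^{x} identically.
Matching coefficients of the independent functions:
  [y e^{x}]:  A = -3
Solving: A = -3.
Check against the point condition:
  u(0, 0) = -3  ⟹  A = -3  ✓
Hence u(x, y) = - 3 e^{x}.

Answer: u(x, y) = - 3 e^{x}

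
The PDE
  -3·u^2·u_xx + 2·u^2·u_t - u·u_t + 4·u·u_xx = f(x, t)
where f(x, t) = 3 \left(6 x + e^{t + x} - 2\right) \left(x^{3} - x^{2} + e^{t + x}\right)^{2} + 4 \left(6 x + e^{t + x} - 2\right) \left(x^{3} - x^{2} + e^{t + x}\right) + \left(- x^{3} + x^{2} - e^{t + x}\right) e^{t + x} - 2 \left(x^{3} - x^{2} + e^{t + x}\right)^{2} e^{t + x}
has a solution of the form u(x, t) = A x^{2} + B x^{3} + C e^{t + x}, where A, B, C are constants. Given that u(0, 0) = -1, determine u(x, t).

Substitute the ansatz u = A x^{2} + B x^{3} + C e^{t + x} into the left-hand side.
Derivatives of the ansatz:
  u_xx = 2 A + 6 B x + C e^{t} e^{x}
  u_t = C e^{t} e^{x}
Term by term:
  -3·u^2·u_xx = - 6 A^{3} x^{4} - 30 A^{2} B x^{5} - 3 A^{2} C x^{4} e^{t} e^{x} - 12 A^{2} C x^{2} e^{t} e^{x} - 42 A B^{2} x^{6} - 6 A B C x^{5} e^{t} e^{x} - 48 A B C x^{3} e^{t} e^{x} - 6 A C^{2} x^{2} e^{2 t} e^{2 x} - 6 A C^{2} e^{2 t} e^{2 x} - 18 B^{3} x^{7} - 3 B^{2} C x^{6} e^{t} e^{x} - 36 B^{2} C x^{4} e^{t} e^{x} - 6 B C^{2} x^{3} e^{2 t} e^{2 x} - 18 B C^{2} x e^{2 t} e^{2 x} - 3 C^{3} e^{3 t} e^{3 x}
  2·u^2·u_t = 2 A^{2} C x^{4} e^{t} e^{x} + 4 A B C x^{5} e^{t} e^{x} + 4 A C^{2} x^{2} e^{2 t} e^{2 x} + 2 B^{2} C x^{6} e^{t} e^{x} + 4 B C^{2} x^{3} e^{2 t} e^{2 x} + 2 C^{3} e^{3 t} e^{3 x}
  -u·u_t = - A C x^{2} e^{t} e^{x} - B C x^{3} e^{t} e^{x} - C^{2} e^{2 t} e^{2 x}
  4·u·u_xx = 8 A^{2} x^{2} + 32 A B x^{3} + 4 A C x^{2} e^{t} e^{x} + 8 A C e^{t} e^{x} + 24 B^{2} x^{4} + 4 B C x^{3} e^{t} e^{x} + 24 B C x e^{t} e^{x} + 4 C^{2} e^{2 t} e^{2 x}
So the left-hand side equals
  - 6 A^{3} x^{4} - 30 A^{2} B x^{5} - A^{2} C x^{4} e^{t} e^{x} - 12 A^{2} C x^{2} e^{t} e^{x} + 8 A^{2} x^{2} - 42 A B^{2} x^{6} - 2 A B C x^{5} e^{t} e^{x} - 48 A B C x^{3} e^{t} e^{x} + 32 A B x^{3} - 2 A C^{2} x^{2} e^{2 t} e^{2 x} - 6 A C^{2} e^{2 t} e^{2 x} + 3 A C x^{2} e^{t} e^{x} + 8 A C e^{t} e^{x} - 18 B^{3} x^{7} - B^{2} C x^{6} e^{t} e^{x} - 36 B^{2} C x^{4} e^{t} e^{x} + 24 B^{2} x^{4} - 2 B C^{2} x^{3} e^{2 t} e^{2 x} - 18 B C^{2} x e^{2 t} e^{2 x} + 3 B C x^{3} e^{t} e^{x} + 24 B C x e^{t} e^{x} - C^{3} e^{3 t} e^{3 x} + 3 C^{2} e^{2 t} e^{2 x}
This must equal f(x, t) identically; expanded, f = 18 x^{7} + x^{6} e^{t} e^{x} - 42 x^{6} - 2 x^{5} e^{t} e^{x} + 30 x^{5} + 37 x^{4} e^{t} e^{x} + 18 x^{4} + 2 x^{3} e^{2 t} e^{2 x} - 45 x^{3} e^{t} e^{x} - 32 x^{3} - 2 x^{2} e^{2 t} e^{2 x} + 9 x^{2} e^{t} e^{x} + 8 x^{2} + 18 x e^{2 t} e^{2 x} + 24 x e^{t} e^{x} + e^{3 t} e^{3 x} - 3 e^{2 t} e^{2 x} - 8 e^{t} e^{x}.
Matching coefficients of the independent functions:
(each divided by its leading coefficient; functions giving the same equation are listed together)
  [x^{2}]:  A^{2} - 1 = 0
  [x^{3}]:  A B + 1 = 0
  [x^{4}]:  A^{3} - 4 B^{2} + 3 = 0
  [x^{5}]:  A^{2} B + 1 = 0
  [x^{6}]:  A B^{2} - 1 = 0
  [x^{7}]:  B^{3} + 1 = 0
  [e^{t} e^{x}]:  A C + 1 = 0
  [e^{2 t} e^{2 x}]:  A C^{2} - \frac{C^{2}}{2} - \frac{1}{2} = 0
  [e^{3 t} e^{3 x}]:  C^{3} + 1 = 0
  [x e^{t} e^{x}]:  B C - 1 = 0
  [x e^{2 t} e^{2 x}, x^{3} e^{2 t} e^{2 x}]:  B C^{2} + 1 = 0
  [x^{2} e^{t} e^{x}]:  A^{2} C - \frac{A C}{4} + \frac{3}{4} = 0
  [x^{2} e^{2 t} e^{2 x}]:  A C^{2} - 1 = 0
  [x^{3} e^{t} e^{x}]:  A B C - \frac{B C}{16} - \frac{15}{16} = 0
  [x^{4} e^{t} e^{x}]:  A^{2} C + 36 B^{2} C + 37 = 0
  [x^{5} e^{t} e^{x}]:  A B C - 1 = 0
  [x^{6} e^{t} e^{x}]:  B^{2} C + 1 = 0
Solving: A = 1, B = -1, C = -1.
Check against the point condition:
  u(0, 0) = -1  ⟹  C = -1  ✓
Hence u(x, t) = - x^{3} + x^{2} - e^{t + x}.

Answer: u(x, t) = - x^{3} + x^{2} - e^{t + x}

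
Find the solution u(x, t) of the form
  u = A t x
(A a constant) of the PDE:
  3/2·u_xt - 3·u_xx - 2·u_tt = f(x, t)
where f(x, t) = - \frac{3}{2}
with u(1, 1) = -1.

Substitute the ansatz u = A t x into the left-hand side.
Derivatives of the ansatz:
  u_xt = A
  u_xx = 0
  u_tt = 0
Term by term:
  3/2·u_xt = \frac{3 A}{2}
  -3·u_xx = 0
  -2·u_tt = 0
So the left-hand side equals
  \frac{3 A}{2}
This must equal f(x, t) = - \frac{3}{2} identically.
Matching coefficients of the independent functions:
  [constant term]:  \frac{3 A}{2} = - \frac{3}{2}
Solving: A = -1.
Check against the point condition:
  u(1, 1) = -1  ⟹  A = -1  ✓
Hence u(x, t) = - t x.

Answer: u(x, t) = - t x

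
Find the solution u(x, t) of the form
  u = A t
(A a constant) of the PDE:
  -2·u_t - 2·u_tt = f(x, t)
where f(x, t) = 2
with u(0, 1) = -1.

Substitute the ansatz u = A t into the left-hand side.
Derivatives of the ansatz:
  u_t = A
  u_tt = 0
Term by term:
  -2·u_t = - 2 A
  -2·u_tt = 0
So the left-hand side equals
  - 2 A
This must equal f(x, t) = 2 identically.
Matching coefficients of the independent functions:
  [constant term]:  - 2 A = 2
Solving: A = -1.
Check against the point condition:
  u(0, 1) = -1  ⟹  A = -1  ✓
Hence u(x, t) = - t.

Answer: u(x, t) = - t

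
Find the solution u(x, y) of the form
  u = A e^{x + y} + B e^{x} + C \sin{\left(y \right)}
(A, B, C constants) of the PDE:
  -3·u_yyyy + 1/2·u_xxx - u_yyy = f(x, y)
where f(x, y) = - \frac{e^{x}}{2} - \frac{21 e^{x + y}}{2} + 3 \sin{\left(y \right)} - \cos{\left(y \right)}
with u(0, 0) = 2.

Substitute the ansatz u = A e^{x + y} + B e^{x} + C \sin{\left(y \right)} into the left-hand side.
Derivatives of the ansatz:
  u_yyyy = A e^{x} e^{y} + C \sin{\left(y \right)}
  u_xxx = A e^{x} e^{y} + B e^{x}
  u_yyy = A e^{x} e^{y} - C \cos{\left(y \right)}
Term by term:
  -3·u_yyyy = - 3 A e^{x} e^{y} - 3 C \sin{\left(y \right)}
  1/2·u_xxx = \frac{A e^{x} e^{y}}{2} + \frac{B e^{x}}{2}
  -u_yyy = - A e^{x} e^{y} + C \cos{\left(y \right)}
So the left-hand side equals
  - \frac{7 A e^{x} e^{y}}{2} + \frac{B e^{x}}{2} - 3 C \sin{\left(y \right)} + C \cos{\left(y \right)}
This must equal f(x, y) identically; expanded, f = - \frac{21 e^{x} e^{y}}{2} - \frac{e^{x}}{2} + 3 \sin{\left(y \right)} - \cos{\left(y \right)}.
Matching coefficients of the independent functions:
  [e^{x} e^{y}]:  - \frac{7 A}{2} = - \frac{21}{2}
  [e^{x}]:  \frac{B}{2} = - \frac{1}{2}
  [\sin{\left(y \right)}]:  - 3 C = 3
  [\cos{\left(y \right)}]:  C = -1
Solving: A = 3, B = -1, C = -1.
Check against the point condition:
  u(0, 0) = 2  ⟹  A + B = 2  ✓
Hence u(x, y) = - e^{x} + 3 e^{x + y} - \sin{\left(y \right)}.

Answer: u(x, y) = - e^{x} + 3 e^{x + y} - \sin{\left(y \right)}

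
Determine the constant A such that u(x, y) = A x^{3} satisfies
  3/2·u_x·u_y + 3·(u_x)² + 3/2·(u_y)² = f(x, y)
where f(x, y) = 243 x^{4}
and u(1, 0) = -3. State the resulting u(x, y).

Answer: u(x, y) = - 3 x^{3}

Derivation:
Substitute the ansatz u = A x^{3} into the left-hand side.
Derivatives of the ansatz:
  u_x = 3 A x^{2}
  u_y = 0
Term by term:
  3/2·u_x·u_y = 0
  3·(u_x)² = 27 A^{2} x^{4}
  3/2·(u_y)² = 0
So the left-hand side equals
  27 A^{2} x^{4}
This must equal f(x, y) = 243 x^{4} identically.
Matching coefficients of the independent functions:
  [x^{4}]:  27 A^{2} = 243
These equations allow (A) = (-3) or (3).
Impose the point condition(s):
  u(1, 0) = -3  ⟹  A = -3
Only A = -3 satisfies everything.
Hence u(x, y) = - 3 x^{3}.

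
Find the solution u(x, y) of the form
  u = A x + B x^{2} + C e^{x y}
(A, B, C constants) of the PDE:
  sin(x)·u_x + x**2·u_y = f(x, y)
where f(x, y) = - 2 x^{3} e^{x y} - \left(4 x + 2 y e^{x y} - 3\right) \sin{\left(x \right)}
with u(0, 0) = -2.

Substitute the ansatz u = A x + B x^{2} + C e^{x y} into the left-hand side.
Derivatives of the ansatz:
  u_x = A + 2 B x + C y e^{x y}
  u_y = C x e^{x y}
Term by term:
  sin(x)·u_x = A \sin{\left(x \right)} + 2 B x \sin{\left(x \right)} + C y e^{x y} \sin{\left(x \right)}
  x**2·u_y = C x^{3} e^{x y}
So the left-hand side equals
  A \sin{\left(x \right)} + 2 B x \sin{\left(x \right)} + C x^{3} e^{x y} + C y e^{x y} \sin{\left(x \right)}
This must equal f(x, y) identically; expanded, f = - 2 x^{3} e^{x y} - 4 x \sin{\left(x \right)} - 2 y e^{x y} \sin{\left(x \right)} + 3 \sin{\left(x \right)}.
Matching coefficients of the independent functions:
  [x \sin{\left(x \right)}]:  2 B = -4
  [x^{3} e^{x y}, y e^{x y} \sin{\left(x \right)}]:  C = -2
  [\sin{\left(x \right)}]:  A = 3
Solving: A = 3, B = -2, C = -2.
Check against the point condition:
  u(0, 0) = -2  ⟹  C = -2  ✓
Hence u(x, y) = - 2 x^{2} + 3 x - 2 e^{x y}.

Answer: u(x, y) = - 2 x^{2} + 3 x - 2 e^{x y}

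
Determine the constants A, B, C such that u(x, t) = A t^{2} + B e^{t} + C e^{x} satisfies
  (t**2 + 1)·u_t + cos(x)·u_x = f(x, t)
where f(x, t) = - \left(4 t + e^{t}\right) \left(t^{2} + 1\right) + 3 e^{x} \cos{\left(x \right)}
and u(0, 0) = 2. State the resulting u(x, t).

Answer: u(x, t) = - 2 t^{2} - e^{t} + 3 e^{x}

Derivation:
Substitute the ansatz u = A t^{2} + B e^{t} + C e^{x} into the left-hand side.
Derivatives of the ansatz:
  u_t = 2 A t + B e^{t}
  u_x = C e^{x}
Term by term:
  (t**2 + 1)·u_t = 2 A t^{3} + 2 A t + B t^{2} e^{t} + B e^{t}
  cos(x)·u_x = C e^{x} \cos{\left(x \right)}
So the left-hand side equals
  2 A t^{3} + 2 A t + B t^{2} e^{t} + B e^{t} + C e^{x} \cos{\left(x \right)}
This must equal f(x, t) identically; expanded, f = - 4 t^{3} - t^{2} e^{t} - 4 t - e^{t} + 3 e^{x} \cos{\left(x \right)}.
Matching coefficients of the independent functions:
  [t, t^{3}]:  2 A = -4
  [t^{2} e^{t}, e^{t}]:  B = -1
  [e^{x} \cos{\left(x \right)}]:  C = 3
Solving: A = -2, B = -1, C = 3.
Check against the point condition:
  u(0, 0) = 2  ⟹  B + C = 2  ✓
Hence u(x, t) = - 2 t^{2} - e^{t} + 3 e^{x}.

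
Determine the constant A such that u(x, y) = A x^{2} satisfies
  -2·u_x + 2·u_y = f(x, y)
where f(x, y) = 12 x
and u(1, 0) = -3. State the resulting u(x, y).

Answer: u(x, y) = - 3 x^{2}

Derivation:
Substitute the ansatz u = A x^{2} into the left-hand side.
Derivatives of the ansatz:
  u_x = 2 A x
  u_y = 0
Term by term:
  -2·u_x = - 4 A x
  2·u_y = 0
So the left-hand side equals
  - 4 A x
This must equal f(x, y) = 12 x identically.
Matching coefficients of the independent functions:
  [x]:  - 4 A = 12
Solving: A = -3.
Check against the point condition:
  u(1, 0) = -3  ⟹  A = -3  ✓
Hence u(x, y) = - 3 x^{2}.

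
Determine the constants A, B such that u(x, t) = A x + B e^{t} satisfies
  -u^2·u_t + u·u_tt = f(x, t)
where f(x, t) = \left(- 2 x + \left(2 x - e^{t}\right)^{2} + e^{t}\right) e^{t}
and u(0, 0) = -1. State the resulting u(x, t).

Answer: u(x, t) = 2 x - e^{t}

Derivation:
Substitute the ansatz u = A x + B e^{t} into the left-hand side.
Derivatives of the ansatz:
  u_t = B e^{t}
  u_tt = B e^{t}
Term by term:
  -u^2·u_t = - A^{2} B x^{2} e^{t} - 2 A B^{2} x e^{2 t} - B^{3} e^{3 t}
  u·u_tt = A B x e^{t} + B^{2} e^{2 t}
So the left-hand side equals
  - A^{2} B x^{2} e^{t} - 2 A B^{2} x e^{2 t} + A B x e^{t} - B^{3} e^{3 t} + B^{2} e^{2 t}
This must equal f(x, t) identically; expanded, f = 4 x^{2} e^{t} - 4 x e^{2 t} - 2 x e^{t} + e^{3 t} + e^{2 t}.
Matching coefficients of the independent functions:
  [x e^{t}]:  A B = -2
  [x e^{2 t}]:  - 2 A B^{2} = -4
  [x^{2} e^{t}]:  - A^{2} B = 4
  [e^{2 t}]:  B^{2} = 1
  [e^{3 t}]:  - B^{3} = 1
Solving: A = 2, B = -1.
Check against the point condition:
  u(0, 0) = -1  ⟹  B = -1  ✓
Hence u(x, t) = 2 x - e^{t}.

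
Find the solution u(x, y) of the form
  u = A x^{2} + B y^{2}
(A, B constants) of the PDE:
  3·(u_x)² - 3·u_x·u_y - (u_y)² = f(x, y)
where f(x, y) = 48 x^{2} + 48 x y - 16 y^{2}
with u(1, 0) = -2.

Answer: u(x, y) = - 2 x^{2} + 2 y^{2}

Derivation:
Substitute the ansatz u = A x^{2} + B y^{2} into the left-hand side.
Derivatives of the ansatz:
  u_x = 2 A x
  u_y = 2 B y
Term by term:
  3·(u_x)² = 12 A^{2} x^{2}
  -3·u_x·u_y = - 12 A B x y
  -(u_y)² = - 4 B^{2} y^{2}
So the left-hand side equals
  12 A^{2} x^{2} - 12 A B x y - 4 B^{2} y^{2}
This must equal f(x, y) = 48 x^{2} + 48 x y - 16 y^{2} identically.
Matching coefficients of the independent functions:
  [x^{2}]:  12 A^{2} = 48
  [y^{2}]:  - 4 B^{2} = -16
  [x y]:  - 12 A B = 48
These equations allow (A, B) = (-2, 2) or (2, -2).
Impose the point condition(s):
  u(1, 0) = -2  ⟹  A = -2
Only A = -2, B = 2 satisfies everything.
Hence u(x, y) = - 2 x^{2} + 2 y^{2}.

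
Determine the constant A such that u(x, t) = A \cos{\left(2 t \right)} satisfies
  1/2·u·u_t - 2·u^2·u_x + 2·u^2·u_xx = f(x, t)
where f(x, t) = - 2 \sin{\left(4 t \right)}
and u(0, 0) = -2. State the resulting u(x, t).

Substitute the ansatz u = A \cos{\left(2 t \right)} into the left-hand side.
Derivatives of the ansatz:
  u_t = - 2 A \sin{\left(2 t \right)}
  u_x = 0
  u_xx = 0
Term by term:
  1/2·u·u_t = - A^{2} \sin{\left(2 t \right)} \cos{\left(2 t \right)}
  -2·u^2·u_x = 0
  2·u^2·u_xx = 0
So the left-hand side equals
  - A^{2} \sin{\left(2 t \right)} \cos{\left(2 t \right)}
This must equal f(x, t) identically; expanded, f = - 4 \sin{\left(2 t \right)} \cos{\left(2 t \right)}.
Matching coefficients of the independent functions:
  [\sin{\left(2 t \right)} \cos{\left(2 t \right)}]:  - A^{2} = -4
These equations allow (A) = (-2) or (2).
Impose the point condition(s):
  u(0, 0) = -2  ⟹  A = -2
Only A = -2 satisfies everything.
Hence u(x, t) = - 2 \cos{\left(2 t \right)}.

Answer: u(x, t) = - 2 \cos{\left(2 t \right)}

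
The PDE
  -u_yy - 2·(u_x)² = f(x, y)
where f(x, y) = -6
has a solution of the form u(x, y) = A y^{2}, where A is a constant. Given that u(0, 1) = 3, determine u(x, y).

Answer: u(x, y) = 3 y^{2}

Derivation:
Substitute the ansatz u = A y^{2} into the left-hand side.
Derivatives of the ansatz:
  u_yy = 2 A
  u_x = 0
Term by term:
  -u_yy = - 2 A
  -2·(u_x)² = 0
So the left-hand side equals
  - 2 A
This must equal f(x, y) = -6 identically.
Matching coefficients of the independent functions:
  [constant term]:  - 2 A = -6
Solving: A = 3.
Check against the point condition:
  u(0, 1) = 3  ⟹  A = 3  ✓
Hence u(x, y) = 3 y^{2}.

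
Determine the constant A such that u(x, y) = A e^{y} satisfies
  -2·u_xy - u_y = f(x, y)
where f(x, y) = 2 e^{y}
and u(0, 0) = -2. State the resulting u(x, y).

Substitute the ansatz u = A e^{y} into the left-hand side.
Derivatives of the ansatz:
  u_xy = 0
  u_y = A e^{y}
Term by term:
  -2·u_xy = 0
  -u_y = - A e^{y}
So the left-hand side equals
  - A e^{y}
This must equal f(x, y) = 2 e^{y} identically.
Matching coefficients of the independent functions:
  [e^{y}]:  - A = 2
Solving: A = -2.
Check against the point condition:
  u(0, 0) = -2  ⟹  A = -2  ✓
Hence u(x, y) = - 2 e^{y}.

Answer: u(x, y) = - 2 e^{y}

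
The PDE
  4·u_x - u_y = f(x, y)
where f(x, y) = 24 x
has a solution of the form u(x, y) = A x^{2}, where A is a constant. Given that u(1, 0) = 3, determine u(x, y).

Substitute the ansatz u = A x^{2} into the left-hand side.
Derivatives of the ansatz:
  u_x = 2 A x
  u_y = 0
Term by term:
  4·u_x = 8 A x
  -u_y = 0
So the left-hand side equals
  8 A x
This must equal f(x, y) = 24 x identically.
Matching coefficients of the independent functions:
  [x]:  8 A = 24
Solving: A = 3.
Check against the point condition:
  u(1, 0) = 3  ⟹  A = 3  ✓
Hence u(x, y) = 3 x^{2}.

Answer: u(x, y) = 3 x^{2}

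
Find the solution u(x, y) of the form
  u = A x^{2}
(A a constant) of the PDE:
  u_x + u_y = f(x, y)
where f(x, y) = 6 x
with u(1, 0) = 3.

Substitute the ansatz u = A x^{2} into the left-hand side.
Derivatives of the ansatz:
  u_x = 2 A x
  u_y = 0
Term by term:
  u_x = 2 A x
  u_y = 0
So the left-hand side equals
  2 A x
This must equal f(x, y) = 6 x identically.
Matching coefficients of the independent functions:
  [x]:  2 A = 6
Solving: A = 3.
Check against the point condition:
  u(1, 0) = 3  ⟹  A = 3  ✓
Hence u(x, y) = 3 x^{2}.

Answer: u(x, y) = 3 x^{2}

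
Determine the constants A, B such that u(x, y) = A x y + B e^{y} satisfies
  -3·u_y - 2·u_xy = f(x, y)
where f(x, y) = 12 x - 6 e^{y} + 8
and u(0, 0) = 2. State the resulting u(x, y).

Answer: u(x, y) = - 4 x y + 2 e^{y}

Derivation:
Substitute the ansatz u = A x y + B e^{y} into the left-hand side.
Derivatives of the ansatz:
  u_y = A x + B e^{y}
  u_xy = A
Term by term:
  -3·u_y = - 3 A x - 3 B e^{y}
  -2·u_xy = - 2 A
So the left-hand side equals
  - 3 A x - 2 A - 3 B e^{y}
This must equal f(x, y) = 12 x - 6 e^{y} + 8 identically.
Matching coefficients of the independent functions:
  [constant term]:  - 2 A = 8
  [x]:  - 3 A = 12
  [e^{y}]:  - 3 B = -6
Solving: A = -4, B = 2.
Check against the point condition:
  u(0, 0) = 2  ⟹  B = 2  ✓
Hence u(x, y) = - 4 x y + 2 e^{y}.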